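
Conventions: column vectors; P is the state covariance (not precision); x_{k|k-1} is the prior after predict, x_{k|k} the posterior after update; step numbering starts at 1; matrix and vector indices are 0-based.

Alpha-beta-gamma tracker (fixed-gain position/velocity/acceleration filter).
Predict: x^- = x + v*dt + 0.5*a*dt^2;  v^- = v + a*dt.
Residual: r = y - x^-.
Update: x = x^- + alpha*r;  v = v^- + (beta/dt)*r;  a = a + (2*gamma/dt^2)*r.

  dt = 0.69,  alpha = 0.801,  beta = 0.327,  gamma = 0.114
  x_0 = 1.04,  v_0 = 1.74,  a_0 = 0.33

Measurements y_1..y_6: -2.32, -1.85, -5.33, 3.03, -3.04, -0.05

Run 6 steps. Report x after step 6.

x_post = -0.5268

step 1: x_pred=2.3192  r=-4.6392  x^+=-1.3968  v^+=-0.2309  a^+=-1.8917
step 2: x_pred=-2.0064  r=0.1564  x^+=-1.8811  v^+=-1.4620  a^+=-1.8167
step 3: x_pred=-3.3224  r=-2.0076  x^+=-4.9305  v^+=-3.6670  a^+=-2.7782
step 4: x_pred=-8.1220  r=11.1520  x^+=0.8107  v^+=-0.2988  a^+=2.5624
step 5: x_pred=1.2145  r=-4.2545  x^+=-2.1933  v^+=-0.5470  a^+=0.5250
step 6: x_pred=-2.4458  r=2.3958  x^+=-0.5268  v^+=0.9506  a^+=1.6723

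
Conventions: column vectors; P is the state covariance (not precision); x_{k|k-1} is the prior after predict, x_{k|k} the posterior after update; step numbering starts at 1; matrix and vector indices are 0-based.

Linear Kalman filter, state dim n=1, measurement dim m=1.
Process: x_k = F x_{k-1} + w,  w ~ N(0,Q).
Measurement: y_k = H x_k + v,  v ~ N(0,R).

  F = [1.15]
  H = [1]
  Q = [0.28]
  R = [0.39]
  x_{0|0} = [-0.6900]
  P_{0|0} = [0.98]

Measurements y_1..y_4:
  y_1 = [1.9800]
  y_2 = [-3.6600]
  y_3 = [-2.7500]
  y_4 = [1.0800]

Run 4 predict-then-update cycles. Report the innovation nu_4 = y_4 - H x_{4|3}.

innov = [3.9121]

step 1: x^-=[-0.7935]  P^-=[1.5760]  S=[1.9661]  K=[0.8016]  nu=[2.7735]  x^+=[1.4298]  P^+=[0.3126]
step 2: x^-=[1.6443]  P^-=[0.6935]  S=[1.0835]  K=[0.6400]  nu=[-5.3043]  x^+=[-1.7507]  P^+=[0.2496]
step 3: x^-=[-2.0133]  P^-=[0.6101]  S=[1.0001]  K=[0.6100]  nu=[-0.7367]  x^+=[-2.4627]  P^+=[0.2379]
step 4: x^-=[-2.8321]  P^-=[0.5946]  S=[0.9846]  K=[0.6039]  nu=[3.9121]  x^+=[-0.4695]  P^+=[0.2355]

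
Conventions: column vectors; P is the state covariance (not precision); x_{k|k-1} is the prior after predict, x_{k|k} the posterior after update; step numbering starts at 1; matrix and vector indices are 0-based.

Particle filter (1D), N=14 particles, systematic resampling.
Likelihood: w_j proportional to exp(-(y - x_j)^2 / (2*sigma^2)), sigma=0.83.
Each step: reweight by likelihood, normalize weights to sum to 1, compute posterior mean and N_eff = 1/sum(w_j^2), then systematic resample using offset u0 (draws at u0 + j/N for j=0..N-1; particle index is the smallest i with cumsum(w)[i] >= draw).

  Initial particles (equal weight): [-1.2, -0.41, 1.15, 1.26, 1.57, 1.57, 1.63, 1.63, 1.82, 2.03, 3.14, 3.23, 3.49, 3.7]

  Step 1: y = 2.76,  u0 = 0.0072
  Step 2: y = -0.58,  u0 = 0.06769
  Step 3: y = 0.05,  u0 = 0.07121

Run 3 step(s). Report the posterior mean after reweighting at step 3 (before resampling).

post_mean = 1.3425

step 1: w=[0.0000, 0.0001, 0.0253, 0.0324, 0.0594, 0.0594, 0.0658, 0.0658, 0.0875, 0.1128, 0.1496, 0.1415, 0.1128, 0.0875]  mean=2.5035  Neff=9.9424  idx=[2, 4, 5, 6, 7, 8, 9, 9, 10, 10, 11, 11, 12, 13]
step 2: w=[0.4201, 0.1287, 0.1287, 0.1065, 0.1065, 0.0564, 0.0263, 0.0263, 0.0002, 0.0002, 0.0001, 0.0001, 0.0000, 0.0000]  mean=1.4455  Neff=4.2217  idx=[0, 0, 0, 0, 0, 1, 1, 2, 2, 3, 3, 4, 5, 7]
step 3: w=[0.1195, 0.1195, 0.1195, 0.1195, 0.1195, 0.0538, 0.0538, 0.0538, 0.0538, 0.0470, 0.0470, 0.0470, 0.0296, 0.0167]  mean=1.3425  Neff=11.0162  idx=[0, 1, 1, 2, 2, 3, 4, 4, 5, 7, 8, 9, 11, 13]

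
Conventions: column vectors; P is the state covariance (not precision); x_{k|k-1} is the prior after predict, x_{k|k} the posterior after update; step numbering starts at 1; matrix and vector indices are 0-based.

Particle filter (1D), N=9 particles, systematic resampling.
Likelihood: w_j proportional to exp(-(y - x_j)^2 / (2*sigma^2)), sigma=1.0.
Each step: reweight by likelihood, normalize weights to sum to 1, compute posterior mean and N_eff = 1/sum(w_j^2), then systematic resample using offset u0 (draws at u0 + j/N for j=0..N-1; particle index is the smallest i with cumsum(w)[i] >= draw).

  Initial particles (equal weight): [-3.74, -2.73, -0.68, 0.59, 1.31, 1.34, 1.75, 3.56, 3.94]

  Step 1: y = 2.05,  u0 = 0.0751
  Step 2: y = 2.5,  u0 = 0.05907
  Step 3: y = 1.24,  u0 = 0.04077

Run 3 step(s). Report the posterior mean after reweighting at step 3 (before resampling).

step 1: w=[0.0000, 0.0000, 0.0072, 0.1028, 0.2270, 0.2320, 0.2854, 0.0955, 0.0500]  mean=1.7006  Neff=4.7829  idx=[3, 4, 4, 5, 5, 6, 6, 6, 8]
step 2: w=[0.0337, 0.1029, 0.1029, 0.1066, 0.1066, 0.1577, 0.1577, 0.1577, 0.0741]  mean=1.6951  Neff=7.9897  idx=[1, 2, 3, 4, 5, 6, 6, 7, 8]
step 3: w=[0.1326, 0.1326, 0.1323, 0.1323, 0.1167, 0.1167, 0.1167, 0.1167, 0.0035]  mean=1.5325  Neff=8.0231  idx=[0, 1, 1, 2, 3, 4, 5, 6, 7]

post_mean = 1.5325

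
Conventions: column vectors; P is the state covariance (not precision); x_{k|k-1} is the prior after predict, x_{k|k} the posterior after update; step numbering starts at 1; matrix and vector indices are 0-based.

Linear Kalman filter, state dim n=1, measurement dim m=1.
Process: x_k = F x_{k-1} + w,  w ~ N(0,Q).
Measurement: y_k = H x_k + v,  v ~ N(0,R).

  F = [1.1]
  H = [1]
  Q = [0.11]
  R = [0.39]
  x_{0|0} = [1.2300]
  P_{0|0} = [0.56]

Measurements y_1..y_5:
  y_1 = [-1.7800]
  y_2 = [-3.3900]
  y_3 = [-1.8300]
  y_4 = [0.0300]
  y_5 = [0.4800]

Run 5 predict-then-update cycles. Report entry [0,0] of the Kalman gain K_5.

step 1: x^-=[1.3530]  P^-=[0.7876]  S=[1.1776]  K=[0.6688]  nu=[-3.1330]  x^+=[-0.7424]  P^+=[0.2608]
step 2: x^-=[-0.8166]  P^-=[0.4256]  S=[0.8156]  K=[0.5218]  nu=[-2.5734]  x^+=[-2.1595]  P^+=[0.2035]
step 3: x^-=[-2.3755]  P^-=[0.3563]  S=[0.7463]  K=[0.4774]  nu=[0.5455]  x^+=[-2.1151]  P^+=[0.1862]
step 4: x^-=[-2.3266]  P^-=[0.3353]  S=[0.7253]  K=[0.4623]  nu=[2.3566]  x^+=[-1.2372]  P^+=[0.1803]
step 5: x^-=[-1.3609]  P^-=[0.3281]  S=[0.7181]  K=[0.4569]  nu=[1.8409]  x^+=[-0.5197]  P^+=[0.1782]

K[0,0] = 0.4569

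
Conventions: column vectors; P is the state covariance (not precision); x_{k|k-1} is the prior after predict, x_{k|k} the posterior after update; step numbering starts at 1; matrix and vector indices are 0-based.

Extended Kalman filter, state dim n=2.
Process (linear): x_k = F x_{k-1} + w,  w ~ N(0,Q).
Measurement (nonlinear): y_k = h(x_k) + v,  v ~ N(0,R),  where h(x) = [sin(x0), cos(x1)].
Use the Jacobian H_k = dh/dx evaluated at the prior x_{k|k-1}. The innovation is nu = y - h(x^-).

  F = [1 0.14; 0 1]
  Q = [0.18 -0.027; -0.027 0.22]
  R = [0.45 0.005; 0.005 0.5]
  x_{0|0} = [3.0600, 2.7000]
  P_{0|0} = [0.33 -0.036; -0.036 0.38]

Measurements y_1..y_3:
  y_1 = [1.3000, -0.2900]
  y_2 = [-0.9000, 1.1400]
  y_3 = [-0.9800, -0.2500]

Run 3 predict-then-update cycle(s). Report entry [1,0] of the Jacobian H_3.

step 1: x^-=[3.4380, 2.7000]  P^-=[0.5074 -0.0098; -0.0098 0.6000]  H_jac=[-0.9564 0.0000; 0.0000 -0.4274]  S=[0.9141 0.0010; 0.0010 0.6096]  K=[-0.5309 0.0077; 0.0107 -0.4207]  nu=[1.5921, 0.6141]  x^+=[2.5976, 2.4587]  P^+=[0.2497 -0.0028; -0.0028 0.4920]
step 2: x^-=[2.9418, 2.4587]  P^-=[0.4386 0.0390; 0.0390 0.7120]  H_jac=[-0.9801 0.0000; 0.0000 -0.6310]  S=[0.8713 0.0291; 0.0291 0.7835]  K=[-0.4929 -0.0131; -0.0248 -0.5725]  nu=[-1.0985, 1.9158]  x^+=[3.4581, 1.3891]  P^+=[0.2264 0.0143; 0.0143 0.4538]
step 3: x^-=[3.6526, 1.3891]  P^-=[0.4193 0.0508; 0.0508 0.6738]  H_jac=[-0.8722 0.0000; 0.0000 -0.9835]  S=[0.7690 0.0486; 0.0486 1.1518]  K=[-0.4741 -0.0234; -0.0213 -0.5745]  nu=[-0.4909, -0.4307]  x^+=[3.8954, 1.6470]  P^+=[0.2447 0.0143; 0.0143 0.2922]

H_jac[1,0] = 0.0000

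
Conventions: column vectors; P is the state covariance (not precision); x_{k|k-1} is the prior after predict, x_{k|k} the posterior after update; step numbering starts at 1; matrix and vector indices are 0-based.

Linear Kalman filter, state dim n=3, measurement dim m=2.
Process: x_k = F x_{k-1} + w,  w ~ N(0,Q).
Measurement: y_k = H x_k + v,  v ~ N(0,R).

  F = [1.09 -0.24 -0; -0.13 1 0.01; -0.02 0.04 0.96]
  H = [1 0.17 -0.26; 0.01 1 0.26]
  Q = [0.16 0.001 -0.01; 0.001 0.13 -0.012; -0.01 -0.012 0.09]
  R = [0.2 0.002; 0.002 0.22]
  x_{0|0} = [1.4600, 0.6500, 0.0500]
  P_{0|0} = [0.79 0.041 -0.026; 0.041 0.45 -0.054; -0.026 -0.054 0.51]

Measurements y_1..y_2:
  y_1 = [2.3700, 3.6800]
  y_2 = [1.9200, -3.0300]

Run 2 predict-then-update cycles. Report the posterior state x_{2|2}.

x_post = [2.1630, -0.7054, 0.0872]

step 1: x^-=[1.4354, 0.4607, 0.0448]  P^-=[1.1031 -0.1731 -0.0443; -0.1731 0.5817 -0.0367; -0.0443 -0.0367 0.5578]  S=[1.3250 -0.1027; -0.1027 0.8168]  K=[0.8104 -0.1107; 0.0054 0.6991; -0.1387 0.1147]  nu=[0.8679, 3.1933]  x^+=[1.7854, 2.6978, 0.2905]  P^+=[0.2044 -0.0576 0.1261; -0.0576 0.1833 -0.1111; 0.1261 -0.1111 0.5183]
step 2: x^-=[1.2986, 2.4686, 0.3511]  P^-=[0.4436 -0.1349 0.1386; -0.1349 0.3292 -0.1202; 0.1386 -0.1202 0.5548]  S=[0.5833 -0.0486; -0.0486 0.5223]  K=[0.6494 -0.1203; -0.0347 0.5647; -0.0410 0.0450]  nu=[0.2931, -5.6029]  x^+=[2.1630, -0.7054, 0.0872]  P^+=[0.1825 -0.0682 0.1586; -0.0682 0.1601 -0.1354; 0.1586 -0.1354 0.5526]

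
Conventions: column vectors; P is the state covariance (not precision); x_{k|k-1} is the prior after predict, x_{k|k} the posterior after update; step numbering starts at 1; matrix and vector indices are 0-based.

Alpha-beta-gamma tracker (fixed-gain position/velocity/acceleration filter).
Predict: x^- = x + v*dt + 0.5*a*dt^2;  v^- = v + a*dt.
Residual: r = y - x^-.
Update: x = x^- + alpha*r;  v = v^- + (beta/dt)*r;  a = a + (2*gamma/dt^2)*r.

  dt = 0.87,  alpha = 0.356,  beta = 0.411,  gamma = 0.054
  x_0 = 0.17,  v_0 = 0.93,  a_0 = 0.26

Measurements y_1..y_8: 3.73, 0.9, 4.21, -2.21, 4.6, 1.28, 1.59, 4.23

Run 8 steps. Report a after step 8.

a_post = 0.5461

step 1: x_pred=1.0775  r=2.6525  x^+=2.0218  v^+=2.4093  a^+=0.6385
step 2: x_pred=4.3595  r=-3.4595  x^+=3.1279  v^+=1.3304  a^+=0.1449
step 3: x_pred=4.3402  r=-0.1302  x^+=4.2939  v^+=1.3949  a^+=0.1263
step 4: x_pred=5.5553  r=-7.7653  x^+=2.7908  v^+=-2.1636  a^+=-0.9817
step 5: x_pred=0.5369  r=4.0631  x^+=1.9834  v^+=-1.0983  a^+=-0.4020
step 6: x_pred=0.8758  r=0.4042  x^+=1.0197  v^+=-1.2570  a^+=-0.3443
step 7: x_pred=-0.2042  r=1.7942  x^+=0.4345  v^+=-0.7090  a^+=-0.0883
step 8: x_pred=-0.2157  r=4.4457  x^+=1.3670  v^+=1.3144  a^+=0.5461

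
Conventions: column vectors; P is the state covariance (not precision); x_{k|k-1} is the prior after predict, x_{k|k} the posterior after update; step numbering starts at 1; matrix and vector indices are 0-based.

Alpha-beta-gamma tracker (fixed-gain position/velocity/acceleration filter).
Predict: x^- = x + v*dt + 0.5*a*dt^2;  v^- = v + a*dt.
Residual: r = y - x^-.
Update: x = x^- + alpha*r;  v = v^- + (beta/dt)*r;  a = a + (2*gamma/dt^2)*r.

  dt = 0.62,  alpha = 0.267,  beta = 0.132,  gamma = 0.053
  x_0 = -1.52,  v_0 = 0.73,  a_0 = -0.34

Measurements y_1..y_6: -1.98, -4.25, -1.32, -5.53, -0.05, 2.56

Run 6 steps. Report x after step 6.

x_post = -3.3420

step 1: x_pred=-1.1327  r=-0.8473  x^+=-1.3590  v^+=0.3388  a^+=-0.5736
step 2: x_pred=-1.2591  r=-2.9909  x^+=-2.0577  v^+=-0.6536  a^+=-1.3984
step 3: x_pred=-2.7317  r=1.4117  x^+=-2.3548  v^+=-1.2200  a^+=-1.0091
step 4: x_pred=-3.3051  r=-2.2249  x^+=-3.8992  v^+=-2.3193  a^+=-1.6226
step 5: x_pred=-5.6490  r=5.5990  x^+=-4.1541  v^+=-2.1333  a^+=-0.0786
step 6: x_pred=-5.4919  r=8.0519  x^+=-3.3420  v^+=-0.4678  a^+=2.1417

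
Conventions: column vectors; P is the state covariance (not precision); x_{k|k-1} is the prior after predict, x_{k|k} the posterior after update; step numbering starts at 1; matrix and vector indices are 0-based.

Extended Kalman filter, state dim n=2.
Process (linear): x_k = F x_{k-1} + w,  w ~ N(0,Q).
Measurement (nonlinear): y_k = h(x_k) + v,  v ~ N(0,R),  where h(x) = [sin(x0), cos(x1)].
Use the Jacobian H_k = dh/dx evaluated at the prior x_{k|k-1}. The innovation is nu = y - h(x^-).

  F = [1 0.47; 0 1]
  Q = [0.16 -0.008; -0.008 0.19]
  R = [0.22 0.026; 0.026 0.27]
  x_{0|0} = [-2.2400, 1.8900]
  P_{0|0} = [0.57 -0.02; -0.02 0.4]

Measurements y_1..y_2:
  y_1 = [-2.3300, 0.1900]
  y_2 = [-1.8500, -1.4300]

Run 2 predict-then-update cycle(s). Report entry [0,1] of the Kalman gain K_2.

step 1: x^-=[-1.3517, 1.8900]  P^-=[0.7996 0.1600; 0.1600 0.5900]  H_jac=[0.2173 0.0000; 0.0000 -0.9495]  S=[0.2578 -0.0070; -0.0070 0.8019]  K=[0.6692 -0.1836; 0.1159 -0.6976]  nu=[-1.3539, 0.5038]  x^+=[-2.3502, 1.3816]  P^+=[0.6554 0.0339; 0.0339 0.1952]
step 2: x^-=[-1.7008, 1.3816]  P^-=[0.8903 0.1176; 0.1176 0.3852]  H_jac=[-0.1297 0.0000; 0.0000 -0.9822]  S=[0.2350 0.0410; 0.0410 0.6416]  K=[-0.4651 -0.1504; 0.0384 -0.5921]  nu=[-0.8584, -1.6181]  x^+=[-1.0583, 2.3068]  P^+=[0.8193 0.0536; 0.0536 0.1618]

K[0,1] = -0.1504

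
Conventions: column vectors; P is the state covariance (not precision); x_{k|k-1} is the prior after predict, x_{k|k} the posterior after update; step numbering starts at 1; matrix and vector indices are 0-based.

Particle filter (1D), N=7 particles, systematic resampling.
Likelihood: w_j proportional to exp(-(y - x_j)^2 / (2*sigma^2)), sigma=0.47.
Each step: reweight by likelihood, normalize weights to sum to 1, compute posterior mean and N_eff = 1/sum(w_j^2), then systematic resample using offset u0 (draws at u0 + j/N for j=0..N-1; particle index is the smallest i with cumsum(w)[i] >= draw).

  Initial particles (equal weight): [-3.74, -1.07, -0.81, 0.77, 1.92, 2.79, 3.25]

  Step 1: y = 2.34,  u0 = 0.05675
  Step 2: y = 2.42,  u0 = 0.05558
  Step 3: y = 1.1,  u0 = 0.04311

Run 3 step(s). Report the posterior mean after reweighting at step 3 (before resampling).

post_mean = 1.9282

step 1: w=[0.0000, 0.0000, 0.0000, 0.0026, 0.4593, 0.4330, 0.1051]  mean=2.4335  Neff=2.4418  idx=[4, 4, 4, 5, 5, 5, 6]
step 2: w=[0.1380, 0.1380, 0.1380, 0.1783, 0.1783, 0.1783, 0.0511]  mean=2.4533  Neff=6.4470  idx=[0, 1, 2, 3, 4, 4, 5]
step 3: w=[0.3302, 0.3302, 0.3302, 0.0024, 0.0024, 0.0024, 0.0024]  mean=1.9282  Neff=3.0571  idx=[0, 0, 0, 1, 1, 2, 2]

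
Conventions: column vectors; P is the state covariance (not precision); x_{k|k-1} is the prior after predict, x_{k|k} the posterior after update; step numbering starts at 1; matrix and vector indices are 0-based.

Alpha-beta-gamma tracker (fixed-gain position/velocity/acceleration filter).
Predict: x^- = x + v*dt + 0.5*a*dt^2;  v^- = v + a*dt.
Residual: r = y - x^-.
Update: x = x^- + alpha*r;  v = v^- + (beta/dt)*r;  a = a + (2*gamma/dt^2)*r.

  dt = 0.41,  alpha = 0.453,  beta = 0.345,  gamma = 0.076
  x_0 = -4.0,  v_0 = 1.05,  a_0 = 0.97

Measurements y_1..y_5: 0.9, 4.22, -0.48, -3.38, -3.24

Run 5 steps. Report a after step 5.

a_post = -11.6845

step 1: x_pred=-3.4880  r=4.3880  x^+=-1.5002  v^+=5.1400  a^+=4.9377
step 2: x_pred=1.0222  r=3.1978  x^+=2.4708  v^+=9.8553  a^+=7.8292
step 3: x_pred=7.1695  r=-7.6495  x^+=3.7043  v^+=6.6285  a^+=0.9123
step 4: x_pred=6.4987  r=-9.8787  x^+=2.0236  v^+=-1.3100  a^+=-8.0202
step 5: x_pred=0.8124  r=-4.0524  x^+=-1.0233  v^+=-8.0082  a^+=-11.6845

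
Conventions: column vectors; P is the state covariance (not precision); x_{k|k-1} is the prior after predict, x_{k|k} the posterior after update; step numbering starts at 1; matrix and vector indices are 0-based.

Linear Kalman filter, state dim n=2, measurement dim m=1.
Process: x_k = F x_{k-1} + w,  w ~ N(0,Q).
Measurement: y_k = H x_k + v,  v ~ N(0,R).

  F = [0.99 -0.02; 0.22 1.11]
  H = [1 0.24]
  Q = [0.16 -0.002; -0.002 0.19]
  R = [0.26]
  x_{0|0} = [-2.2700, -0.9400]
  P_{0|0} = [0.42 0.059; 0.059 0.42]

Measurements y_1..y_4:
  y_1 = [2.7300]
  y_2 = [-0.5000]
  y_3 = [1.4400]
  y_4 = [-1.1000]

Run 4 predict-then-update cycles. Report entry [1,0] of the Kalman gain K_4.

K[1,0] = 0.2516

step 1: x^-=[-2.2285, -1.5428]  P^-=[0.5695 0.1447; 0.1447 0.7566]  S=[0.9425]  K=[0.6411; 0.3462]  nu=[5.3288]  x^+=[1.1875, 0.3021]  P^+=[0.1821 -0.0645; -0.0645 0.6436]
step 2: x^-=[1.1696, 0.5966]  P^-=[0.3413 -0.0472; -0.0472 0.9604]  S=[0.6340]  K=[0.5205; 0.2891]  nu=[-1.8128]  x^+=[0.2260, 0.0724]  P^+=[0.1696 -0.1426; -0.1426 0.9074]
step 3: x^-=[0.2223, 0.1301]  P^-=[0.3322 -0.1413; -0.1413 1.2465]  S=[0.5962]  K=[0.5003; 0.2648]  nu=[1.1865]  x^+=[0.8159, 0.4443]  P^+=[0.1830 -0.2203; -0.2203 1.2047]
step 4: x^-=[0.7989, 0.6727]  P^-=[0.3485 -0.2300; -0.2300 1.5756]  S=[0.5889]  K=[0.4981; 0.2516]  nu=[-2.0603]  x^+=[-0.2274, 0.1544]  P^+=[0.2024 -0.3038; -0.3038 1.5383]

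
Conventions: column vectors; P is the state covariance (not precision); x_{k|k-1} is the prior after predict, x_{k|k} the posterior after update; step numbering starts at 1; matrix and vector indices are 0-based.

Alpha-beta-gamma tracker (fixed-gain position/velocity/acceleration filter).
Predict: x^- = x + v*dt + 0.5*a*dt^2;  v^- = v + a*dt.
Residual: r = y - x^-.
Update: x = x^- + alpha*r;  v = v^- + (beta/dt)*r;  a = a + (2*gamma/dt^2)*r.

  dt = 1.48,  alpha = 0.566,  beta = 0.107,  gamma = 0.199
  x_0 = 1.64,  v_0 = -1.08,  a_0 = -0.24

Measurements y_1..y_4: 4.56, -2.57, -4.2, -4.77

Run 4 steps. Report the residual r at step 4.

step 1: x_pred=-0.2212  r=4.7812  x^+=2.4849  v^+=-1.0895  a^+=0.6288
step 2: x_pred=1.5611  r=-4.1311  x^+=-0.7771  v^+=-0.4576  a^+=-0.1219
step 3: x_pred=-1.5879  r=-2.6121  x^+=-3.0663  v^+=-0.8268  a^+=-0.5965
step 4: x_pred=-4.9433  r=0.1733  x^+=-4.8452  v^+=-1.6971  a^+=-0.5650

resid = 0.1733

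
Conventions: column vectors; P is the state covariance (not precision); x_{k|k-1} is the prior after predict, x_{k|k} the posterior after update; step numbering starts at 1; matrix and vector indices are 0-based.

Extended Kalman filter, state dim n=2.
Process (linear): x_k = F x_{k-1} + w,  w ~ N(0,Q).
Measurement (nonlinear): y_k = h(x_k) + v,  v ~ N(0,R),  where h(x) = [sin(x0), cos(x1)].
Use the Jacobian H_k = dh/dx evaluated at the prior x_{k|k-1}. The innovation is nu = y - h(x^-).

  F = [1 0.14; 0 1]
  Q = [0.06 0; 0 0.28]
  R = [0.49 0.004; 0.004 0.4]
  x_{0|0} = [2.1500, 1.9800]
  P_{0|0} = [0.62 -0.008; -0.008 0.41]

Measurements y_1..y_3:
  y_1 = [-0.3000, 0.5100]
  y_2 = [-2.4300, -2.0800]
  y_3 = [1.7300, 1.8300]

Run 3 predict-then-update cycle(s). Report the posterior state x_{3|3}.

step 1: x^-=[2.4272, 1.9800]  P^-=[0.6858 0.0494; 0.0494 0.6900]  H_jac=[-0.7555 0.0000; 0.0000 -0.9174]  S=[0.8814 0.0382; 0.0382 0.9808]  K=[-0.5868 -0.0233; -0.0144 -0.6449]  nu=[-0.9552, 0.9079]  x^+=[2.9665, 1.4082]  P^+=[0.3807 0.0127; 0.0127 0.2812]
step 2: x^-=[3.1637, 1.4082]  P^-=[0.4498 0.0521; 0.0521 0.5612]  H_jac=[-0.9998 0.0000; 0.0000 -0.9868]  S=[0.9396 0.0554; 0.0554 0.9465]  K=[-0.4770 -0.0264; -0.0210 -0.5839]  nu=[-2.4079, -2.2418]  x^+=[4.3715, 2.7678]  P^+=[0.2339 0.0126; 0.0126 0.2368]
step 3: x^-=[4.7590, 2.7678]  P^-=[0.3021 0.0458; 0.0458 0.5168]  H_jac=[0.0466 0.0000; 0.0000 -0.3651]  S=[0.4907 0.0032; 0.0032 0.4689]  K=[0.0289 -0.0358; 0.0070 -0.4025]  nu=[2.7289, 2.7610]  x^+=[4.7390, 1.6757]  P^+=[0.3011 0.0390; 0.0390 0.4408]

x_post = [4.7390, 1.6757]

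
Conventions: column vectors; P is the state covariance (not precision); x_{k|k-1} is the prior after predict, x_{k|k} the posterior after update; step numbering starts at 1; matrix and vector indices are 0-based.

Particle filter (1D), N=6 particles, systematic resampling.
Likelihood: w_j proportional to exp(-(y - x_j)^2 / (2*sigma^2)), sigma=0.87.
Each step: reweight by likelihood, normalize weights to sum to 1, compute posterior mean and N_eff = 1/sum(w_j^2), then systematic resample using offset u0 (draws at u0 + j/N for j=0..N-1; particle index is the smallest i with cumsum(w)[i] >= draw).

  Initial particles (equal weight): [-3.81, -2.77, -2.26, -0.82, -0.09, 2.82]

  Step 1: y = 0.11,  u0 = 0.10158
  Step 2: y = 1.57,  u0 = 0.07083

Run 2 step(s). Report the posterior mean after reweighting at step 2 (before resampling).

step 1: w=[0.0000, 0.0026, 0.0155, 0.3585, 0.6183, 0.0050]  mean=-0.3782  Neff=1.9565  idx=[3, 3, 4, 4, 4, 4]
step 2: w=[0.0331, 0.0331, 0.2334, 0.2334, 0.2334, 0.2334]  mean=-0.1383  Neff=4.5418  idx=[2, 2, 3, 4, 4, 5]

post_mean = -0.1383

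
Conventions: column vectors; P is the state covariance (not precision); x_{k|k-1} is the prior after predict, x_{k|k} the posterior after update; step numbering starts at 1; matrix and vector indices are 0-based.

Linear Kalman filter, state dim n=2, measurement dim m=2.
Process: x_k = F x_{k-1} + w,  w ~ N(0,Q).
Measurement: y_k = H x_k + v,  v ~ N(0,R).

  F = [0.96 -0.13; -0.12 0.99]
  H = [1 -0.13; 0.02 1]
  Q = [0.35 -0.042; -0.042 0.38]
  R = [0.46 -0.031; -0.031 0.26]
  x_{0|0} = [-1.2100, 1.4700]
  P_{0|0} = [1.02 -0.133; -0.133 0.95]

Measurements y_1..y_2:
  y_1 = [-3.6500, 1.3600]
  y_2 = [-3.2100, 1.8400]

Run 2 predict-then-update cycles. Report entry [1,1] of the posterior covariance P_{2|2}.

step 1: x^-=[-1.3527, 1.6005]  P^-=[1.3393 -0.4102; -0.4102 1.3574]  S=[1.9289 -0.5899; -0.5899 1.6015]  K=[0.7311 0.0298; -0.0525 0.8231]  nu=[-2.0892, -0.2134]  x^+=[-2.8865, 1.5344]  P^+=[0.3326 -0.0216; -0.0216 0.2161]
step 2: x^-=[-2.9705, 1.8654]  P^-=[0.6655 -0.1289; -0.1289 0.6017]  S=[1.1692 -0.2245; -0.2245 0.8568]  K=[0.5872 0.0189; -0.0452 0.6874]  nu=[0.0030, 0.0340]  x^+=[-2.9681, 1.8887]  P^+=[0.2671 -0.0186; -0.0186 0.1805]

P_post[1,1] = 0.1805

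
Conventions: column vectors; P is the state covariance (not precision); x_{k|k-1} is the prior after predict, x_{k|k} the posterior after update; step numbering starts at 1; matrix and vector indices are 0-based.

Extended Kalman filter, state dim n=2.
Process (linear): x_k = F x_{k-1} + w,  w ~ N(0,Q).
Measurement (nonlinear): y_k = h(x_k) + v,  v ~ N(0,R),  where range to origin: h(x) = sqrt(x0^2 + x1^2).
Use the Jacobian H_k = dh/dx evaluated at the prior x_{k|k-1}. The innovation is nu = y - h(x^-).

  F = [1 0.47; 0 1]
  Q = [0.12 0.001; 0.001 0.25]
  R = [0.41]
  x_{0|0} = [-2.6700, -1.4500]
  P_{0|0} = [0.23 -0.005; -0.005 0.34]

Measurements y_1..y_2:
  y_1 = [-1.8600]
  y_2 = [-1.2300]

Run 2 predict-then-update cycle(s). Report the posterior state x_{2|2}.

step 1: x^-=[-3.3515, -1.4500]  P^-=[0.4204 0.1558; 0.1558 0.5900]  H_jac=[-0.9178 -0.3971]  S=[0.9707]  K=[-0.4612; -0.3887]  nu=[-5.5117]  x^+=[-0.8094, 0.6921]  P^+=[0.2139 -0.0182; -0.0182 0.4434]
step 2: x^-=[-0.4841, 0.6921]  P^-=[0.4147 0.1912; 0.1912 0.6934]  H_jac=[-0.5731 0.8195]  S=[0.8323]  K=[-0.0974; 0.5511]  nu=[-2.0746]  x^+=[-0.2821, -0.4511]  P^+=[0.4069 0.2358; 0.2358 0.4407]

x_post = [-0.2821, -0.4511]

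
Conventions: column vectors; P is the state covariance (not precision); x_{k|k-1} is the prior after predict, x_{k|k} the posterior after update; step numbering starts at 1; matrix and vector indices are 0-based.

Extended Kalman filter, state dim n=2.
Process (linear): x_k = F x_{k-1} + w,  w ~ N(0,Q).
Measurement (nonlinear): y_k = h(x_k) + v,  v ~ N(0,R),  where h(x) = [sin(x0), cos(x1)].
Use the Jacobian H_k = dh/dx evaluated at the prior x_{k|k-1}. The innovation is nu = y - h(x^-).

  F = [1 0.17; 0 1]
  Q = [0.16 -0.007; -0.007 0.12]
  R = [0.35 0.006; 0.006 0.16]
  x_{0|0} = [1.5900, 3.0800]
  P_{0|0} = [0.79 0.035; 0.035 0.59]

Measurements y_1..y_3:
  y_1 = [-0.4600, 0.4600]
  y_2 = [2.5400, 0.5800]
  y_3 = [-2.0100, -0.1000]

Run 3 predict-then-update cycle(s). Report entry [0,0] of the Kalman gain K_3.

K[0,0] = 0.0408

step 1: x^-=[2.1136, 3.0800]  P^-=[0.9790 0.1283; 0.1283 0.7100]  H_jac=[-0.5165 0.0000; 0.0000 -0.0616]  S=[0.6112 0.0101; 0.0101 0.1627]  K=[-0.8274 0.0027; -0.1041 -0.2622]  nu=[-1.3163, 1.4581]  x^+=[3.2066, 2.8347]  P^+=[0.5606 0.0736; 0.0736 0.6916]
step 2: x^-=[3.6885, 2.8347]  P^-=[0.7656 0.1842; 0.1842 0.8116]  H_jac=[-0.8541 0.0000; 0.0000 -0.3021]  S=[0.9085 0.0535; 0.0535 0.2341]  K=[-0.7154 -0.0741; -0.1130 -1.0216]  nu=[3.0601, 1.5333]  x^+=[1.3857, 0.9226]  P^+=[0.2937 0.0535; 0.0535 0.5434]
step 3: x^-=[1.5426, 0.9226]  P^-=[0.4876 0.1388; 0.1388 0.6634]  H_jac=[0.0282 0.0000; 0.0000 -0.7972]  S=[0.3504 0.0029; 0.0029 0.5816]  K=[0.0408 -0.1905; 0.0186 -0.9094]  nu=[-3.0096, -0.7037]  x^+=[1.5539, 1.5065]  P^+=[0.4659 0.0379; 0.0379 0.1824]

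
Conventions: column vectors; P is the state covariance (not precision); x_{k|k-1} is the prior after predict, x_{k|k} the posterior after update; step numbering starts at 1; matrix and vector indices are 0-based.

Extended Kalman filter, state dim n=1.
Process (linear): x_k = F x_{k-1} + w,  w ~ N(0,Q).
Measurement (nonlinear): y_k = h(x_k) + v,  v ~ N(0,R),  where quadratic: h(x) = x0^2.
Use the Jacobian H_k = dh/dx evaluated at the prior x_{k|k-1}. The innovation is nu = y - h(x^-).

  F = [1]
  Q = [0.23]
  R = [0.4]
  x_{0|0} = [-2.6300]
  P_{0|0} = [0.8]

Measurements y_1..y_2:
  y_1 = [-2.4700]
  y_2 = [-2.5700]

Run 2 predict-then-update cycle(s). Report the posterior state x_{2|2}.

step 1: x^-=[-2.6300]  P^-=[1.0300]  H_jac=[-5.2600]  S=[28.8976]  K=[-0.1875]  nu=[-9.3869]  x^+=[-0.8701]  P^+=[0.0143]
step 2: x^-=[-0.8701]  P^-=[0.2443]  H_jac=[-1.7402]  S=[1.1397]  K=[-0.3730]  nu=[-3.3271]  x^+=[0.3708]  P^+=[0.0857]

x_post = [0.3708]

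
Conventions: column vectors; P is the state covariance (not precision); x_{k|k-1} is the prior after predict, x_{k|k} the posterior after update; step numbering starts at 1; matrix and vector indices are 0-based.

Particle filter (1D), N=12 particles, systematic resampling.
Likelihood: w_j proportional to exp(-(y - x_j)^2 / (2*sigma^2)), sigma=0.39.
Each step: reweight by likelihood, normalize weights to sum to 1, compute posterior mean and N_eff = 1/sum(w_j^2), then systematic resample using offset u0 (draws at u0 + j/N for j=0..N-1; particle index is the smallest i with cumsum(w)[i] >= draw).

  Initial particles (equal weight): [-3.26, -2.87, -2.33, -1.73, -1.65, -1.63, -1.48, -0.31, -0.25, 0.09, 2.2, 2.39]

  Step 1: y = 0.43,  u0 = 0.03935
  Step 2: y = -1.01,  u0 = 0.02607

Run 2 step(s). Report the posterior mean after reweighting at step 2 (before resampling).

step 1: w=[0.0000, 0.0000, 0.0000, 0.0000, 0.0000, 0.0000, 0.0000, 0.1548, 0.2048, 0.6404, 0.0000, 0.0000]  mean=-0.0415  Neff=2.1009  idx=[7, 7, 8, 8, 9, 9, 9, 9, 9, 9, 9, 9]
step 2: w=[0.2353, 0.2353, 0.1764, 0.1764, 0.0221, 0.0221, 0.0221, 0.0221, 0.0221, 0.0221, 0.0221, 0.0221]  mean=-0.2182  Neff=5.6533  idx=[0, 0, 0, 1, 1, 1, 2, 2, 3, 3, 5, 9]

post_mean = -0.2182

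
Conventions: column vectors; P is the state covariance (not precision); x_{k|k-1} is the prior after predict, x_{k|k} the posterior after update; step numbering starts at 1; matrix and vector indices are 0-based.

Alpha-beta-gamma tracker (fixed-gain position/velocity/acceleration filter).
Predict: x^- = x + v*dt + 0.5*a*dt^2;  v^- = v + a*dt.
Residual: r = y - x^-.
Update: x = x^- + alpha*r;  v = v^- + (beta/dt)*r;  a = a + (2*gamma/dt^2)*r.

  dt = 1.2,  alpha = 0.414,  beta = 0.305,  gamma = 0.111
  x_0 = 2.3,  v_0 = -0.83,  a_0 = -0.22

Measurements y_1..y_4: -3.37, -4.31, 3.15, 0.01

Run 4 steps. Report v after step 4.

step 1: x_pred=1.1456  r=-4.5156  x^+=-0.7239  v^+=-2.2417  a^+=-0.9162
step 2: x_pred=-4.0735  r=-0.2365  x^+=-4.1714  v^+=-3.4012  a^+=-0.9526
step 3: x_pred=-8.9388  r=12.0888  x^+=-3.9340  v^+=-1.4718  a^+=0.9111
step 4: x_pred=-5.0442  r=5.0542  x^+=-2.9517  v^+=0.9061  a^+=1.6903

v_post = 0.9061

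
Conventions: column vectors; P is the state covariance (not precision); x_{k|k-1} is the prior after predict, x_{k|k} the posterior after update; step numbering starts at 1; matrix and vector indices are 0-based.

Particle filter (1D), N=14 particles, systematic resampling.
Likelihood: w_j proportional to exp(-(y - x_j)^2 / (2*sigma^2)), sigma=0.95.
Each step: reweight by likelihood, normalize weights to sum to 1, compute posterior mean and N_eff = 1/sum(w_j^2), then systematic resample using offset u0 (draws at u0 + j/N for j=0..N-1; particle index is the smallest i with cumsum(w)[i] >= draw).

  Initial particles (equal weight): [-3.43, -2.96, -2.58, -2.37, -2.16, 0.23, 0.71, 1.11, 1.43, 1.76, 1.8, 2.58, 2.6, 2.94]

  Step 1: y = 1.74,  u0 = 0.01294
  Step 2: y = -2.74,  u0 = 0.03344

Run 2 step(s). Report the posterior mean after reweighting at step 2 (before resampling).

post_mean = 0.3720

step 1: w=[0.0000, 0.0000, 0.0000, 0.0000, 0.0000, 0.0443, 0.0871, 0.1258, 0.1487, 0.1568, 0.1565, 0.1061, 0.1041, 0.0706]  mean=1.7336  Neff=8.0893  idx=[5, 6, 7, 7, 8, 8, 9, 9, 10, 10, 11, 11, 12, 13]
step 2: w=[0.7830, 0.1420, 0.0282, 0.0282, 0.0068, 0.0068, 0.0014, 0.0014, 0.0011, 0.0011, 0.0000, 0.0000, 0.0000, 0.0000]  mean=0.3720  Neff=1.5751  idx=[0, 0, 0, 0, 0, 0, 0, 0, 0, 0, 0, 1, 1, 3]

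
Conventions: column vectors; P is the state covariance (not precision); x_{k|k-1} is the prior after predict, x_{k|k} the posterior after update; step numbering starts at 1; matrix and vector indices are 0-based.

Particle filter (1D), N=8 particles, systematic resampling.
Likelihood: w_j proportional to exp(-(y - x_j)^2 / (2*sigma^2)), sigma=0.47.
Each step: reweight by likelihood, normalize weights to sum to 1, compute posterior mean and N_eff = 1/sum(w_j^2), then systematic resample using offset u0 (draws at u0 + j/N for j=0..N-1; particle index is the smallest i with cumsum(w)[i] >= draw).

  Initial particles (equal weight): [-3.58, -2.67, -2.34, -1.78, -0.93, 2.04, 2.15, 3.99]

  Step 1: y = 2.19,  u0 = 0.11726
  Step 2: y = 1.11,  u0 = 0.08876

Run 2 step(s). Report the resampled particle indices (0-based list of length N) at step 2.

resampled_idx = [0, 1, 2, 2, 3, 5, 6, 7]

step 1: w=[0.0000, 0.0000, 0.0000, 0.0000, 0.0000, 0.4880, 0.5117, 0.0003]  mean=2.0969  Neff=2.0002  idx=[5, 5, 5, 6, 6, 6, 6, 6]
step 2: w=[0.1650, 0.1650, 0.1650, 0.1010, 0.1010, 0.1010, 0.1010, 0.1010]  mean=2.0956  Neff=7.5375  idx=[0, 1, 2, 2, 3, 5, 6, 7]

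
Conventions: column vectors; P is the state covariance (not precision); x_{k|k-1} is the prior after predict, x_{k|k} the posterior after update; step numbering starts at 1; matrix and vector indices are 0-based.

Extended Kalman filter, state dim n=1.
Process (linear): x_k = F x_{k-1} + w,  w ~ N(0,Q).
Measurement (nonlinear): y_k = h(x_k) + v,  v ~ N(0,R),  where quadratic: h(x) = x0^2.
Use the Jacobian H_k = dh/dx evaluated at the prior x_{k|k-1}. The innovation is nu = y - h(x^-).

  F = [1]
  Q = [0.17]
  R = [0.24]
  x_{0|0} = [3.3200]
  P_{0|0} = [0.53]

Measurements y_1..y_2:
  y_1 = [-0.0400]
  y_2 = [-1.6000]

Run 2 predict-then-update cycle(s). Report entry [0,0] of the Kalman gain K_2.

step 1: x^-=[3.3200]  P^-=[0.7000]  H_jac=[6.6400]  S=[31.1027]  K=[0.1494]  nu=[-11.0624]  x^+=[1.6668]  P^+=[0.0054]
step 2: x^-=[1.6668]  P^-=[0.1754]  H_jac=[3.3337]  S=[2.1893]  K=[0.2671]  nu=[-4.3783]  x^+=[0.4974]  P^+=[0.0192]

K[0,0] = 0.2671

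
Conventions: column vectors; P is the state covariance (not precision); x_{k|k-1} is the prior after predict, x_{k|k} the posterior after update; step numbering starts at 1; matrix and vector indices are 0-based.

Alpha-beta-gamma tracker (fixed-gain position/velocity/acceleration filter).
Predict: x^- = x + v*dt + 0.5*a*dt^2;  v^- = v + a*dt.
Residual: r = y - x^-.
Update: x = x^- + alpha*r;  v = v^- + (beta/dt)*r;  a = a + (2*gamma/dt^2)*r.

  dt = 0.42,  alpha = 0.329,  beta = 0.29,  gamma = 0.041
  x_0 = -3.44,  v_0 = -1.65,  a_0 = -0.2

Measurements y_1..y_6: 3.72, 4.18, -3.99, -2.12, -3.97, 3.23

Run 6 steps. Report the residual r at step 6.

resid = 5.8243

step 1: x_pred=-4.1506  r=7.8706  x^+=-1.5612  v^+=3.7005  a^+=3.4587
step 2: x_pred=0.2981  r=3.8819  x^+=1.5752  v^+=7.8335  a^+=5.2632
step 3: x_pred=5.3295  r=-9.3195  x^+=2.2634  v^+=3.6092  a^+=0.9310
step 4: x_pred=3.8614  r=-5.9814  x^+=1.8935  v^+=-0.1298  a^+=-1.8494
step 5: x_pred=1.6759  r=-5.6459  x^+=-0.1816  v^+=-4.8049  a^+=-4.4739
step 6: x_pred=-2.5943  r=5.8243  x^+=-0.6781  v^+=-2.6624  a^+=-1.7665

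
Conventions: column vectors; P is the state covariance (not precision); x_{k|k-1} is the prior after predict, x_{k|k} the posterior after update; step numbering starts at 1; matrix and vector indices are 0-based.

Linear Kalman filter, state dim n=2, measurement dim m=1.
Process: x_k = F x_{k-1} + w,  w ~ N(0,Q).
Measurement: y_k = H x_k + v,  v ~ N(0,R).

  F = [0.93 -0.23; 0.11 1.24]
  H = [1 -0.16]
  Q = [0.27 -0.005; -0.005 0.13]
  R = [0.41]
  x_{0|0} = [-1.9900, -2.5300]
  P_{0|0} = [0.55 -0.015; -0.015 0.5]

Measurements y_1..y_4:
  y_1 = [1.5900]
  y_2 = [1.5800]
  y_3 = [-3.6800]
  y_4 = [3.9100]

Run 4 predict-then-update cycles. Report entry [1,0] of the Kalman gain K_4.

step 1: x^-=[-1.2688, -3.3561]  P^-=[0.7786 -0.1083; -0.1083 0.9014]  S=[1.2463]  K=[0.6386; -0.2026]  nu=[2.3218]  x^+=[0.2139, -3.8265]  P^+=[0.2703 0.0530; 0.0530 0.8502]
step 2: x^-=[1.0790, -4.7213]  P^-=[0.5261 -0.1601; -0.1601 1.4550]  S=[1.0246]  K=[0.5385; -0.3835]  nu=[-0.2544]  x^+=[0.9420, -4.6237]  P^+=[0.2290 0.0515; 0.0515 1.3044]
step 3: x^-=[1.9395, -5.6298]  P^-=[0.5151 -0.2955; -0.2955 2.1524]  S=[1.0747]  K=[0.5232; -0.5954]  nu=[-6.5203]  x^+=[-1.4721, -1.7475]  P^+=[0.2208 0.0393; 0.0393 1.7714]
step 4: x^-=[-0.9672, -2.3289]  P^-=[0.5379 -0.4433; -0.4433 2.8671]  S=[1.1631]  K=[0.5234; -0.7755]  nu=[4.5045]  x^+=[1.3906, -5.8222]  P^+=[0.2192 0.0289; 0.0289 2.1676]

K[1,0] = -0.7755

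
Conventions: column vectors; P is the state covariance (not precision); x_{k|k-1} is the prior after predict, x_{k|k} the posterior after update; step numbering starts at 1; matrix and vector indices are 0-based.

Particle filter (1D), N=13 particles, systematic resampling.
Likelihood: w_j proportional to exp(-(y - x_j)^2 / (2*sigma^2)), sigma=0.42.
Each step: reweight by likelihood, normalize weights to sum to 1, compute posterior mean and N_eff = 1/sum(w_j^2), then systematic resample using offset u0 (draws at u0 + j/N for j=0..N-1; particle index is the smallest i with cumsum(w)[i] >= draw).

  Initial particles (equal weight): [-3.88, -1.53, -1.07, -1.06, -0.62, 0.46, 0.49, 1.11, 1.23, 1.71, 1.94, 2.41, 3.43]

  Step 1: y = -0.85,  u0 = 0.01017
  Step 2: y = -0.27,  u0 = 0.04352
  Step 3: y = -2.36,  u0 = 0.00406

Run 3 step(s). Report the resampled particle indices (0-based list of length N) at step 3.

step 1: w=[0.0000, 0.0930, 0.3008, 0.3045, 0.2970, 0.0027, 0.0021, 0.0000, 0.0000, 0.0000, 0.0000, 0.0000, 0.0000]  mean=-0.9687  Neff=3.5714  idx=[1, 1, 2, 2, 2, 3, 3, 3, 3, 4, 4, 4, 4]
step 2: w=[0.0028, 0.0028, 0.0405, 0.0405, 0.0405, 0.0424, 0.0424, 0.0424, 0.0424, 0.1758, 0.1758, 0.1758, 0.1758]  mean=-0.7544  Neff=7.3662  idx=[2, 4, 6, 8, 9, 9, 10, 10, 11, 11, 11, 12, 12]
step 3: w=[0.2471, 0.2471, 0.2296, 0.2296, 0.0052, 0.0052, 0.0052, 0.0052, 0.0052, 0.0052, 0.0052, 0.0052, 0.0052]  mean=-1.0444  Neff=4.3902  idx=[0, 0, 0, 0, 1, 1, 1, 2, 2, 2, 3, 3, 3]

resampled_idx = [0, 0, 0, 0, 1, 1, 1, 2, 2, 2, 3, 3, 3]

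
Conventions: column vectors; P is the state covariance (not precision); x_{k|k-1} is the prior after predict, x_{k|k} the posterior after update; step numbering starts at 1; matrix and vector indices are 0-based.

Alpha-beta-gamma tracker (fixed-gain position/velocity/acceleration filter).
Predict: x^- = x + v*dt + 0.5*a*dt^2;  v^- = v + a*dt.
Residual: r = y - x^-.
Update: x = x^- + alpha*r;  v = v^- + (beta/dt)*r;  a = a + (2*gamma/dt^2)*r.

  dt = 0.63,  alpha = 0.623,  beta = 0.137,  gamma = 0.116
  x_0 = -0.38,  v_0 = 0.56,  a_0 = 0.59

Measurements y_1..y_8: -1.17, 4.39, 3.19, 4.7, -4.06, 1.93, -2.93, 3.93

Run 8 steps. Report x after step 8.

step 1: x_pred=0.0899  r=-1.2599  x^+=-0.6950  v^+=0.6577  a^+=-0.1464
step 2: x_pred=-0.3097  r=4.6997  x^+=2.6182  v^+=1.5875  a^+=2.6007
step 3: x_pred=4.1344  r=-0.9444  x^+=3.5460  v^+=3.0205  a^+=2.0486
step 4: x_pred=5.8555  r=-1.1555  x^+=5.1356  v^+=4.0599  a^+=1.3732
step 5: x_pred=7.9659  r=-12.0259  x^+=0.4738  v^+=2.3099  a^+=-5.6563
step 6: x_pred=0.8065  r=1.1235  x^+=1.5064  v^+=-1.0093  a^+=-4.9996
step 7: x_pred=-0.1216  r=-2.8084  x^+=-1.8712  v^+=-4.7697  a^+=-6.6412
step 8: x_pred=-6.1941  r=10.1241  x^+=0.1132  v^+=-6.7521  a^+=-0.7233

x_post = 0.1132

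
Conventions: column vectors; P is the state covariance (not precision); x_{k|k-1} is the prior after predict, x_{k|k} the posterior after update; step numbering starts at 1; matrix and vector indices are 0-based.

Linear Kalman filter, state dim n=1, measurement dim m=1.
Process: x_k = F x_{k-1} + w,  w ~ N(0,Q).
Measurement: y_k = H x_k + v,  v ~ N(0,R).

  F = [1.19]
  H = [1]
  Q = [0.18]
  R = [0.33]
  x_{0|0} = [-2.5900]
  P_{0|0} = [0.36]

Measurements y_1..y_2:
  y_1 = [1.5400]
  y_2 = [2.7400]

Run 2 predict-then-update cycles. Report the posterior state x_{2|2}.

step 1: x^-=[-3.0821]  P^-=[0.6898]  S=[1.0198]  K=[0.6764]  nu=[4.6221]  x^+=[0.0443]  P^+=[0.2232]
step 2: x^-=[0.0527]  P^-=[0.4961]  S=[0.8261]  K=[0.6005]  nu=[2.6873]  x^+=[1.6665]  P^+=[0.1982]

x_post = [1.6665]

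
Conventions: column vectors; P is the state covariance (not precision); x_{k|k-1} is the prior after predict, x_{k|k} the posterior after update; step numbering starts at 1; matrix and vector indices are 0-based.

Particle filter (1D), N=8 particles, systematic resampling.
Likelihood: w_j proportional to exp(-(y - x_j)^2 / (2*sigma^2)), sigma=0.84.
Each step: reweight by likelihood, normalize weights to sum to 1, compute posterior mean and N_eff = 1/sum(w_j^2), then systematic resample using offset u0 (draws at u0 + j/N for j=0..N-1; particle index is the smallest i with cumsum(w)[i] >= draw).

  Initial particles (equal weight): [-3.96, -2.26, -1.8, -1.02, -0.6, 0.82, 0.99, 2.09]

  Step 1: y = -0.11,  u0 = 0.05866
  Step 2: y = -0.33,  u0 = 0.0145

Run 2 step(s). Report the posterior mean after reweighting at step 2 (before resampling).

step 1: w=[0.0000, 0.0147, 0.0515, 0.2165, 0.3285, 0.2110, 0.1652, 0.0126]  mean=-0.1810  Neff=4.3551  idx=[2, 3, 4, 4, 4, 5, 5, 6]
step 2: w=[0.0446, 0.1470, 0.1957, 0.1957, 0.1957, 0.0807, 0.0807, 0.0599]  mean=-0.3907  Neff=6.4477  idx=[0, 1, 2, 3, 3, 4, 4, 6]

post_mean = -0.3907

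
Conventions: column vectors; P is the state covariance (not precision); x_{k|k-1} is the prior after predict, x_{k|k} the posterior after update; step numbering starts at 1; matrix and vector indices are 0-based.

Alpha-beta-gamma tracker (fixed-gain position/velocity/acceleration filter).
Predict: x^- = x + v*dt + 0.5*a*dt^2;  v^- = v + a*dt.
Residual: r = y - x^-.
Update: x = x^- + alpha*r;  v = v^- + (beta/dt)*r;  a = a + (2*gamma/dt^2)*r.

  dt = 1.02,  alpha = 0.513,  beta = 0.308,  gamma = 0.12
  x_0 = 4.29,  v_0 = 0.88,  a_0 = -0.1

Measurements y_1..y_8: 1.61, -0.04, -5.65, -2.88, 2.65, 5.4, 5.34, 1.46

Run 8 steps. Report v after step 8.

step 1: x_pred=5.1356  r=-3.5256  x^+=3.3270  v^+=-0.2866  a^+=-0.9133
step 2: x_pred=2.5595  r=-2.5995  x^+=1.2260  v^+=-2.0031  a^+=-1.5129
step 3: x_pred=-1.6042  r=-4.0458  x^+=-3.6797  v^+=-4.7680  a^+=-2.4462
step 4: x_pred=-9.8156  r=6.9356  x^+=-6.2576  v^+=-5.1689  a^+=-0.8463
step 5: x_pred=-11.9701  r=14.6201  x^+=-4.4700  v^+=-1.6174  a^+=2.5262
step 6: x_pred=-4.8056  r=10.2056  x^+=0.4299  v^+=4.0410  a^+=4.8805
step 7: x_pred=7.0906  r=-1.7506  x^+=6.1925  v^+=8.4905  a^+=4.4767
step 8: x_pred=17.1816  r=-15.7216  x^+=9.1164  v^+=8.3094  a^+=0.8500

v_post = 8.3094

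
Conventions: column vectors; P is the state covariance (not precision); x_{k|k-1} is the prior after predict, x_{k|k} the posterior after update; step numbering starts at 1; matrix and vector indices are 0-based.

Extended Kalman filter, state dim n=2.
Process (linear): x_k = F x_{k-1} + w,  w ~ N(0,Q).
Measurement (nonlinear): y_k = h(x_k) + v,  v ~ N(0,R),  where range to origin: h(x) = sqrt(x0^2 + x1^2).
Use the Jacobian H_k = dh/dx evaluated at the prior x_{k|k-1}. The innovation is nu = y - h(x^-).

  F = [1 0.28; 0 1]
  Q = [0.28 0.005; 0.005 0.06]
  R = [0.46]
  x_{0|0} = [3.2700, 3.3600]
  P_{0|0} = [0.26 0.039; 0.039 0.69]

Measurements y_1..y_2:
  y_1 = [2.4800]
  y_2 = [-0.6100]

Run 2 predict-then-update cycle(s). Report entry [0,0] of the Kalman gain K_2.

step 1: x^-=[4.2108, 3.3600]  P^-=[0.6159 0.2372; 0.2372 0.7500]  H_jac=[0.7817 0.6237]  S=[1.3594]  K=[0.4630; 0.4805]  nu=[-2.9071]  x^+=[2.8648, 1.9631]  P^+=[0.3245 -0.0652; -0.0652 0.4361]
step 2: x^-=[3.4145, 1.9631]  P^-=[0.6022 0.0619; 0.0619 0.4961]  H_jac=[0.8669 0.4984]  S=[1.0893]  K=[0.5076; 0.2763]  nu=[-4.5486]  x^+=[1.1058, 0.7065]  P^+=[0.3216 -0.0909; -0.0909 0.4130]

K[0,0] = 0.5076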